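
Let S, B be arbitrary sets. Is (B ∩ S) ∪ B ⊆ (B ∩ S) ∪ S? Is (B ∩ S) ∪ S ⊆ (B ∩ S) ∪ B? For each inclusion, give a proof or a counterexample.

Forward inclusion. This inclusion fails. Take S = ∅, B = {1}; then 1 ∈ (B ∩ S) ∪ B but 1 ∉ (B ∩ S) ∪ S.

Reverse inclusion. This inclusion fails. Take S = {1}, B = ∅; then 1 ∈ (B ∩ S) ∪ S but 1 ∉ (B ∩ S) ∪ B.

Both inclusions fail.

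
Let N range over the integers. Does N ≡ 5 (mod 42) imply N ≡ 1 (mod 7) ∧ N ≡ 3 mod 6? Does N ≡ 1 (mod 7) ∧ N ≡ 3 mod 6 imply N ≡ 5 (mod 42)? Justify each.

Neither direction holds.

[⇒] This fails: N = 5 gives 5 ≡ 5 (mod 42) but 5 ≡ 5 (mod 7), so the conjunction on the right does not hold.

[⇐] This fails: N = 15 satisfies both congruences on the right (15 ≡ 1 mod 7 and 15 ≡ 3 mod 6) yet 15 ≡ 15 (mod 42), not 5.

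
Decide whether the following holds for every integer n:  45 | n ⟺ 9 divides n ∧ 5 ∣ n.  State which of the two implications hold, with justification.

Both implications hold.

(⟸) Suppose 9 ∣ n and 5 ∣ n. Any common multiple of 9 and 5 is a multiple of their lcm; here gcd(9, 5) = 1, so lcm(9, 5) = 9·5 = 45, so 45 ∣ n.

(⟹) If 45 ∣ n, write n = 45q. Since 45 = 5·9, n = 9·(5q), so 9 ∣ n; and since 45 = 9·5, n = 5·(9q), so 5 ∣ n.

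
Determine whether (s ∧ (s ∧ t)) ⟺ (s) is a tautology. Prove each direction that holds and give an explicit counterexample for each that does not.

[⇒] Assume the antecedent. If t is true, the antecedent forces (t = T, s = T), and s holds there. If t is false, the antecedent cannot hold. Either way s holds.

[⇐] This fails. Under t = F, s = T, the left side is false but the right side is true.

(⇒) holds; (⇐) fails.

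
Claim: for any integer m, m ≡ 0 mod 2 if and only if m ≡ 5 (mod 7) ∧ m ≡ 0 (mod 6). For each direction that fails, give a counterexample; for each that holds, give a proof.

(⇒) fails; (⇐) holds.

(⇒) This fails: m = 0 gives 0 ≡ 0 (mod 2) but 0 ≡ 0 (mod 7), so the conjunction on the right does not hold.

(⇐) Conversely, if m ≡ 5 (mod 7) and m ≡ 0 (mod 6), then by the Chinese remainder theorem m ≡ 12 (mod 42). Since 12 ≡ 0 (mod 2) and 2 ∣ 42, we get m ≡ 0 (mod 2).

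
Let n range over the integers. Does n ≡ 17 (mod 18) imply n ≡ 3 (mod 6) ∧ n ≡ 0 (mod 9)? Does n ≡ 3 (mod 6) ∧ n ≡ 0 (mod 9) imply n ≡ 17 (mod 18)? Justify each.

Neither implication holds.

(⇒) This fails: n = 17 gives 17 ≡ 17 (mod 18) but 17 ≡ 5 (mod 6), so the conjunction on the right does not hold.

(⇐) This fails: n = 9 satisfies both congruences on the right (9 ≡ 3 mod 6 and 9 ≡ 0 mod 9) yet 9 ≡ 9 (mod 18), not 17.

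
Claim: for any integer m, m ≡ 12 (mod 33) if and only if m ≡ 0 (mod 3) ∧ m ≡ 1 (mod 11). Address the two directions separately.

Both directions hold; the statement is true.

(⟹) Suppose m ≡ 12 (mod 33); write m = 33j + 12. Since 3 ∣ 33, reducing mod 3 gives m ≡ 12 ≡ 0 (mod 3); since 11 ∣ 33, reducing mod 11 gives m ≡ 12 ≡ 1 (mod 11).

(⟸) Conversely, if m ≡ 0 (mod 3) and m ≡ 1 (mod 11), then by the Chinese remainder theorem m ≡ 12 (mod 33). This is exactly m ≡ 12 (mod 33).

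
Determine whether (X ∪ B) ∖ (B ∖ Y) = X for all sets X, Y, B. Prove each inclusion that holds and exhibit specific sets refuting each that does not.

Forward inclusion. This inclusion fails. Take X = ∅, Y = {1}, B = {1}; then 1 ∈ (X ∪ B) ∖ (B ∖ Y) but 1 ∉ X.

Reverse inclusion. This inclusion fails. Take X = {1}, Y = ∅, B = {1}; then 1 ∈ X but 1 ∉ (X ∪ B) ∖ (B ∖ Y).

Both inclusions fail.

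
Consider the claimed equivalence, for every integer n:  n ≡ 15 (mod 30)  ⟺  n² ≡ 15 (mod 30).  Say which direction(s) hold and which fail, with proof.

(→) Suppose n ≡ 15 (mod 30). Write n = 30j + 15. Then (30j + 15)² = 900j² + 900j + 225 = 30(30j² + 30j + 7) + 15, so n² ≡ 15 (mod 30).

(←) Conversely, suppose n² ≡ 15 (mod 30). The only residue r in {0, …, 29} with r² ≡ 15 (mod 30) is r = 15, so n ≡ 15 (mod 30).

Both implications hold.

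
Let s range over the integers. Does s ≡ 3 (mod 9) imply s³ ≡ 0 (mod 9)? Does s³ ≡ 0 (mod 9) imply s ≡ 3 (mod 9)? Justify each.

The forward direction holds; the converse fails.

(⇒) Suppose s ≡ 3 (mod 9). Write s = 9j + 3. Then (9j + 3)³ = 729j³ + 729j² + 243j + 27 = 9(81j³ + 81j² + 27j + 3) + 0, so s³ ≡ 0 (mod 9).

(⇐) This fails: take s = 0. Then 0³ = 0 ≡ 0 (mod 9), yet 0 ≡ 0 (mod 9), not 3.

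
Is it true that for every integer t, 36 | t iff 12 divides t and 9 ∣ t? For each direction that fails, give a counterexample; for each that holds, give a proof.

Both implications hold.

Forward direction. If 36 ∣ t, write t = 36q. Since 36 = 3·12, t = 12·(3q), so 12 ∣ t; and since 36 = 4·9, t = 9·(4q), so 9 ∣ t.

Converse. Suppose 12 ∣ t and 9 ∣ t. Any common multiple of 12 and 9 is a multiple of their lcm; here lcm(12, 9) = 12·9/gcd(12, 9) = 108/3 = 36, so 36 ∣ t.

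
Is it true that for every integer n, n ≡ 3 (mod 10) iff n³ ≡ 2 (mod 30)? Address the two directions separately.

Both directions fail.

(→) This fails: take n = 3. Then 3 ≡ 3 (mod 10), but 3³ = 27 ≡ 27 (mod 30), not 2.

(←) This fails: take n = 8. Then 8³ = 512 ≡ 2 (mod 30), yet 8 ≡ 8 (mod 10), not 3.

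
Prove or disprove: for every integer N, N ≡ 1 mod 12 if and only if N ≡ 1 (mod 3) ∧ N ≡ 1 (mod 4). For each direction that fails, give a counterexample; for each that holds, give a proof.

(⇐) If N ≡ 1 (mod 3) and N ≡ 1 (mod 4), then by the Chinese remainder theorem N ≡ 1 (mod 12). This is exactly N ≡ 1 (mod 12).

(⇒) Suppose N ≡ 1 (mod 12); write N = 12j + 1. Since 3 ∣ 12, reducing mod 3 gives N ≡ 1 (mod 3); since 4 ∣ 12, reducing mod 4 gives N ≡ 1 (mod 4).

Both directions hold.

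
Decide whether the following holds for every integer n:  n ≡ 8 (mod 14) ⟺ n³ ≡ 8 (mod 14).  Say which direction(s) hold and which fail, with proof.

[⇒] Suppose n ≡ 8 (mod 14). Write n = 14j + 8. Then (14j + 8)³ = 2744j³ + 4704j² + 2688j + 512 = 14(196j³ + 336j² + 192j + 36) + 8, so n³ ≡ 8 (mod 14).

[⇐] This fails: take n = 2. Then 2³ = 8 ≡ 8 (mod 14), yet 2 ≡ 2 (mod 14), not 8.

Only the forward implication holds.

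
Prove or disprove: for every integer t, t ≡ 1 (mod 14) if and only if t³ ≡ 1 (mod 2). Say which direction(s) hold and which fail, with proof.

Not equivalent: only (⇒) holds.

(⇒) Suppose t ≡ 1 (mod 14). Then t³ ≡ 1³ = 1 (mod 14), and since 2 ∣ 14, also t³ ≡ 1 (mod 2).

(⇐) This fails: take t = 3. Then 3³ = 27 ≡ 1 (mod 2), yet 3 ≡ 3 (mod 14), not 1.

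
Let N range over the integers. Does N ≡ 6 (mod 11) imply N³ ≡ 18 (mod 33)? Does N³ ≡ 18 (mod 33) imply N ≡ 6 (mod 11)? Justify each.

(→) This fails: take N = 17. Then 17 ≡ 6 (mod 11), but 17³ = 4913 ≡ 29 (mod 33), not 18.

(←) Conversely, the residues r modulo 33 with r³ ≡ 18 (mod 33) are exactly {6}, and each is ≡ 6 (mod 11).

Only the reverse direction holds.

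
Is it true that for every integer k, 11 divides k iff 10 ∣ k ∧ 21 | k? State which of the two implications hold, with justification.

(⇒) fails and (⇐) fails.

[⇒] This fails: take k = 11. Certainly 11 ∣ 11, but 10 ∤ 11.

[⇐] This fails: take k = 210. Both 10 ∣ 210 and 21 ∣ 210, yet 210 is not a multiple of 11 (since 210 = 19·11 + 1), so 11 ∤ 210.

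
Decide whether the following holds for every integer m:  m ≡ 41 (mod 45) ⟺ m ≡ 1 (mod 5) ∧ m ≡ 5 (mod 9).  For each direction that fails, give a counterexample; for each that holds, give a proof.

Forward direction. Suppose m ≡ 41 (mod 45); write m = 45j + 41. Since 5 ∣ 45, reducing mod 5 gives m ≡ 41 ≡ 1 (mod 5); since 9 ∣ 45, reducing mod 9 gives m ≡ 41 ≡ 5 (mod 9).

Converse. If m ≡ 1 (mod 5) and m ≡ 5 (mod 9), then by the Chinese remainder theorem m ≡ 41 (mod 45). This is exactly m ≡ 41 (mod 45).

Both implications hold.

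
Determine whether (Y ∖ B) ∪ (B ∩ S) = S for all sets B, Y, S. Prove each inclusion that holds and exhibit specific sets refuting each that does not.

Forward inclusion. This inclusion fails. Take B = ∅, Y = {1}, S = ∅; then 1 ∈ (Y ∖ B) ∪ (B ∩ S) but 1 ∉ S.

Reverse inclusion. This inclusion fails. Take B = ∅, Y = ∅, S = {1}; then 1 ∈ S but 1 ∉ (Y ∖ B) ∪ (B ∩ S).

(⊆) fails and (⊇) fails.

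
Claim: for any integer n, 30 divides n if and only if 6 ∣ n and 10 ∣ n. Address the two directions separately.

Both directions hold; the statement is true.

(⇒) If 30 ∣ n, write n = 30q. Since 30 = 5·6, n = 6·(5q), so 6 ∣ n; and since 30 = 3·10, n = 10·(3q), so 10 ∣ n.

(⇐) Suppose 6 ∣ n and 10 ∣ n. Any common multiple of 6 and 10 is a multiple of their lcm; here lcm(6, 10) = 6·10/gcd(6, 10) = 60/2 = 30, so 30 ∣ n.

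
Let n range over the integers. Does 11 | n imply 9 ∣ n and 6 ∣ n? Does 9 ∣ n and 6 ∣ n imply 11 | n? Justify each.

Neither direction holds.

(⇒) This fails: take n = 11. Certainly 11 ∣ 11, but 9 ∤ 11.

(⇐) This fails: take n = 18. Both 9 ∣ 18 and 6 ∣ 18, yet 18 is not a multiple of 11 (since 18 = 1·11 + 7), so 11 ∤ 18.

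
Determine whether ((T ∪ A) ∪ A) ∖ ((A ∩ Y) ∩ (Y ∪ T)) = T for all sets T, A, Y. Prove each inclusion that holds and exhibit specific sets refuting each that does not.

(⊆) fails and (⊇) fails.

(⟹) This inclusion fails. Take T = ∅, A = {1}, Y = ∅; then 1 ∈ ((T ∪ A) ∪ A) ∖ ((A ∩ Y) ∩ (Y ∪ T)) but 1 ∉ T.

(⟸) This inclusion fails. Take T = {1}, A = {1}, Y = {1}; then 1 ∈ T but 1 ∉ ((T ∪ A) ∪ A) ∖ ((A ∩ Y) ∩ (Y ∪ T)).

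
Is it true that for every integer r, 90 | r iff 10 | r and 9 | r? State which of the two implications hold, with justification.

Both directions hold; the statement is true.

[⇒] If 90 ∣ r, write r = 90q. Since 90 = 9·10, r = 10·(9q), so 10 ∣ r; and since 90 = 10·9, r = 9·(10q), so 9 ∣ r.

[⇐] Suppose 10 ∣ r and 9 ∣ r. Any common multiple of 10 and 9 is a multiple of their lcm; here gcd(10, 9) = 1, so lcm(10, 9) = 10·9 = 90, so 90 ∣ r.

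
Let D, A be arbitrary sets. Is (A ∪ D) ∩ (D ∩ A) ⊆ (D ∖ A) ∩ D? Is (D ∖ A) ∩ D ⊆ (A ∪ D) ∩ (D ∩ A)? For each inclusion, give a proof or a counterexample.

Forward inclusion. This inclusion fails. Take D = {1}, A = {1}; then 1 ∈ (A ∪ D) ∩ (D ∩ A) but 1 ∉ (D ∖ A) ∩ D.

Reverse inclusion. This inclusion fails. Take D = {1}, A = ∅; then 1 ∈ (D ∖ A) ∩ D but 1 ∉ (A ∪ D) ∩ (D ∩ A).

Neither inclusion holds.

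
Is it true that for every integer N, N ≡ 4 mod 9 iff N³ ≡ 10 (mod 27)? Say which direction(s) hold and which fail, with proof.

(⟹) Suppose N ≡ 4 (mod 9). Working modulo 27, N ∈ {4, 13, 22}; for each such r, r³ ≡ 10 (mod 27).

(⟸) Conversely, the residues r modulo 27 with r³ ≡ 10 (mod 27) are exactly {4, 13, 22}, and each is ≡ 4 (mod 9).

Equivalent; both directions hold.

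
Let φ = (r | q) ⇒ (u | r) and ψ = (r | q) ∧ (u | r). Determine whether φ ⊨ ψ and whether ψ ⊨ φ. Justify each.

[⇒] This fails. Under r = F, q = F, u = F, the left side is true but the right side is false.

[⇐] Assume the antecedent. If r is true, (r | q) ⇒ (u | r) reduces to true regardless of the other variables. If r is false, the antecedent forces (r = F, q = T, u = T), and (r | q) ⇒ (u | r) holds there. Either way (r | q) ⇒ (u | r) holds.

Only the reverse direction holds.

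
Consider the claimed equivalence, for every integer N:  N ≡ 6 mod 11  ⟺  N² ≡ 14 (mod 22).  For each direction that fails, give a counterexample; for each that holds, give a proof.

Neither implication holds.

Forward direction. This fails: take N = 17. Then 17 ≡ 6 (mod 11), but 17² = 289 ≡ 3 (mod 22), not 14.

Converse. This fails: take N = 16. Then 16² = 256 ≡ 14 (mod 22), yet 16 ≡ 5 (mod 11), not 6.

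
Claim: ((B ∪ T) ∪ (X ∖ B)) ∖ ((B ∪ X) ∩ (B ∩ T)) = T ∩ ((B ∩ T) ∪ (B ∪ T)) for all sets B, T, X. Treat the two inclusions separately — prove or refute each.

(⊆) This inclusion fails. Take B = {1}, T = ∅, X = ∅; then 1 ∈ ((B ∪ T) ∪ (X ∖ B)) ∖ ((B ∪ X) ∩ (B ∩ T)) but 1 ∉ T ∩ ((B ∩ T) ∪ (B ∪ T)).

(⊇) This inclusion fails. Take B = {1}, T = {1}, X = ∅; then 1 ∈ T ∩ ((B ∩ T) ∪ (B ∪ T)) but 1 ∉ ((B ∪ T) ∪ (X ∖ B)) ∖ ((B ∪ X) ∩ (B ∩ T)).

Both inclusions fail.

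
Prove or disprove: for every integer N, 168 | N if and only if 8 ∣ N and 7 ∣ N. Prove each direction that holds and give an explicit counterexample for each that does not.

(⟹) If 168 ∣ N, write N = 168q. Since 168 = 21·8, N = 8·(21q), so 8 ∣ N; and since 168 = 24·7, N = 7·(24q), so 7 ∣ N.

(⟸) This fails: take N = 56. Both 8 ∣ 56 and 7 ∣ 56, yet 56 is not a multiple of 168 (since 56 = 0·168 + 56), so 168 ∤ 56.

The forward direction holds; the converse fails.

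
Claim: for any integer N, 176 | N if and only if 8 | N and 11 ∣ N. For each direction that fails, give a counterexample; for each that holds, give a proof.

(⇒) If 176 ∣ N, write N = 176q. Since 176 = 22·8, N = 8·(22q), so 8 ∣ N; and since 176 = 16·11, N = 11·(16q), so 11 ∣ N.

(⇐) This fails: take N = 88. Both 8 ∣ 88 and 11 ∣ 88, yet 88 is not a multiple of 176 (since 88 = 0·176 + 88), so 176 ∤ 88.

Only the forward implication holds.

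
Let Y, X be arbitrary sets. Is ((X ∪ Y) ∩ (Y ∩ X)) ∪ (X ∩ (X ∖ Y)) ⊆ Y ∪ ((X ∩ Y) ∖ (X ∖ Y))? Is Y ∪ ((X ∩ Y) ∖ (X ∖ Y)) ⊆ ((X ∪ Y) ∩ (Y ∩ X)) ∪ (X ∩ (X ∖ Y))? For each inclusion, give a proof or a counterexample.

Forward inclusion. This inclusion fails. Take Y = ∅, X = {1}; then 1 ∈ ((X ∪ Y) ∩ (Y ∩ X)) ∪ (X ∩ (X ∖ Y)) but 1 ∉ Y ∪ ((X ∩ Y) ∖ (X ∖ Y)).

Reverse inclusion. This inclusion fails. Take Y = {1}, X = ∅; then 1 ∈ Y ∪ ((X ∩ Y) ∖ (X ∖ Y)) but 1 ∉ ((X ∪ Y) ∩ (Y ∩ X)) ∪ (X ∩ (X ∖ Y)).

Both inclusions fail.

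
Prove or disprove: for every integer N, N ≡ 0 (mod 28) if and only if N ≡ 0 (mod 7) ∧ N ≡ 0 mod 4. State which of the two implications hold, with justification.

Forward direction. Suppose N ≡ 0 (mod 28); write N = 28j + 0. Since 7 ∣ 28, reducing mod 7 gives N ≡ 0 (mod 7); since 4 ∣ 28, reducing mod 4 gives N ≡ 0 (mod 4).

Converse. If N ≡ 0 (mod 7) and N ≡ 0 (mod 4), then by the Chinese remainder theorem N ≡ 0 (mod 28). This is exactly N ≡ 0 (mod 28).

The biconditional holds.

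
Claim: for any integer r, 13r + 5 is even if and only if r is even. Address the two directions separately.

(⇒) fails and (⇐) fails.

[⇒] This fails: r = 5 gives 13r + 5 = 70, which is even, but 5 is odd, not even.

[⇐] This also fails: r = 6 is even, but 13r + 5 = 83 is odd, not even.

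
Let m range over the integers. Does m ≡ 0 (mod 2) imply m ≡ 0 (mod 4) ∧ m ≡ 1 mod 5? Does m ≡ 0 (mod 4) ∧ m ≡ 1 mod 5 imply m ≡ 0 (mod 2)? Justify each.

(⇒) fails; (⇐) holds.

Converse. If m ≡ 0 (mod 4) and m ≡ 1 (mod 5), then by the Chinese remainder theorem m ≡ 16 (mod 20). Since 16 ≡ 0 (mod 2) and 2 ∣ 20, we get m ≡ 0 (mod 2).

Forward direction. This fails: m = 0 gives 0 ≡ 0 (mod 2) but 0 ≡ 0 (mod 5), so the conjunction on the right does not hold.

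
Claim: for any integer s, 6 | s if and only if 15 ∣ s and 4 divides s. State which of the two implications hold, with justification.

The forward direction fails; the converse holds.

(⇒) This fails: take s = 6. Certainly 6 ∣ 6, but 15 ∤ 6.

(⇐) Suppose 15 ∣ s and 4 ∣ s. Any common multiple of 15 and 4 is a multiple of their lcm; here gcd(15, 4) = 1, so lcm(15, 4) = 15·4 = 60, so 60 ∣ s. Since 6 ∣ 60, it follows that 6 ∣ s.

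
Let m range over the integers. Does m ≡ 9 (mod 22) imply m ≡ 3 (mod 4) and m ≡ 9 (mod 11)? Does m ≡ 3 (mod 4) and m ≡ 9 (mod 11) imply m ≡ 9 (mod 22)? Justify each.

[⇒] This fails: m = 9 gives 9 ≡ 9 (mod 22) but 9 ≡ 1 (mod 4), so the conjunction on the right does not hold.

[⇐] Conversely, if m ≡ 3 (mod 4) and m ≡ 9 (mod 11), then by the Chinese remainder theorem m ≡ 31 (mod 44). Since 31 ≡ 9 (mod 22) and 22 ∣ 44, we get m ≡ 9 (mod 22).

(⇒) fails; (⇐) holds.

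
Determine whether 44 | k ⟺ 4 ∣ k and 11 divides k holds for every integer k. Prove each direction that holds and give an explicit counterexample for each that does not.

(→) If 44 ∣ k, write k = 44q. Since 44 = 11·4, k = 4·(11q), so 4 ∣ k; and since 44 = 4·11, k = 11·(4q), so 11 ∣ k.

(←) Suppose 4 ∣ k and 11 ∣ k. Any common multiple of 4 and 11 is a multiple of their lcm; here gcd(4, 11) = 1, so lcm(4, 11) = 4·11 = 44, so 44 ∣ k.

The biconditional holds.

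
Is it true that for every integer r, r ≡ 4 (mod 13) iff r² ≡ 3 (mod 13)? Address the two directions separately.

(⇒) Suppose r ≡ 4 (mod 13). Write r = 13j + 4. Then (13j + 4)² = 169j² + 104j + 16 = 13(13j² + 8j + 1) + 3, so r² ≡ 3 (mod 13).

(⇐) This fails: take r = 9. Then 9² = 81 ≡ 3 (mod 13), yet 9 ≡ 9 (mod 13), not 4.

(⇒) holds; (⇐) fails.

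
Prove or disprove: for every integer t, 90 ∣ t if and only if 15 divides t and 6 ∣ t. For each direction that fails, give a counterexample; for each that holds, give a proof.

[⇒] If 90 ∣ t, write t = 90q. Since 90 = 6·15, t = 15·(6q), so 15 ∣ t; and since 90 = 15·6, t = 6·(15q), so 6 ∣ t.

[⇐] This fails: take t = 30. Both 15 ∣ 30 and 6 ∣ 30, yet 30 is not a multiple of 90 (since 30 = 0·90 + 30), so 90 ∤ 30.

(⇒) holds; (⇐) fails.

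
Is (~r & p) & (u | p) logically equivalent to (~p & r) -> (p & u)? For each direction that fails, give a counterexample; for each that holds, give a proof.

Not equivalent: only (⇒) holds.

(→) Assume the antecedent. If r is true, the antecedent cannot hold. If r is false, (~p & r) -> (p & u) reduces to true regardless of the other variables. Either way (~p & r) -> (p & u) holds.

(←) This fails. Under r = F, u = F, p = F, the left side is false but the right side is true.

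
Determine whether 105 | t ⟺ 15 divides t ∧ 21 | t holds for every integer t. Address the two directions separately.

Equivalent; both directions hold.

(⟹) If 105 ∣ t, write t = 105q. Since 105 = 7·15, t = 15·(7q), so 15 ∣ t; and since 105 = 5·21, t = 21·(5q), so 21 ∣ t.

(⟸) Suppose 15 ∣ t and 21 ∣ t. Any common multiple of 15 and 21 is a multiple of their lcm; here lcm(15, 21) = 15·21/gcd(15, 21) = 315/3 = 105, so 105 ∣ t.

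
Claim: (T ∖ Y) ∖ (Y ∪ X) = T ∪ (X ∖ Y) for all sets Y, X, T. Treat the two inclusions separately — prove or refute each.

(⊆) holds; (⊇) fails.

Forward inclusion. Let x ∈ (T ∖ Y) ∖ (Y ∪ X). Then x ∈ T and x ∉ Y, X, from which x ∈ T ∪ (X ∖ Y).

Reverse inclusion. This inclusion fails. Take Y = ∅, X = {1}, T = ∅; then 1 ∈ T ∪ (X ∖ Y) but 1 ∉ (T ∖ Y) ∖ (Y ∪ X).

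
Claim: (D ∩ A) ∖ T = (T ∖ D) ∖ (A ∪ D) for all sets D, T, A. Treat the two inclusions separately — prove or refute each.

Neither inclusion holds.

(⟹) This inclusion fails. Take D = {1}, T = ∅, A = {1}; then 1 ∈ (D ∩ A) ∖ T but 1 ∉ (T ∖ D) ∖ (A ∪ D).

(⟸) This inclusion fails. Take D = ∅, T = {1}, A = ∅; then 1 ∈ (T ∖ D) ∖ (A ∪ D) but 1 ∉ (D ∩ A) ∖ T.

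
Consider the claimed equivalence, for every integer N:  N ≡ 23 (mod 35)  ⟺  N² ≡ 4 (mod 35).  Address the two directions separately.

(→) Suppose N ≡ 23 (mod 35). Write N = 35j + 23. Then (35j + 23)² = 1225j² + 1610j + 529 = 35(35j² + 46j + 15) + 4, so N² ≡ 4 (mod 35).

(←) This fails: take N = 2. Then 2² = 4 ≡ 4 (mod 35), yet 2 ≡ 2 (mod 35), not 23.

Only the forward implication holds.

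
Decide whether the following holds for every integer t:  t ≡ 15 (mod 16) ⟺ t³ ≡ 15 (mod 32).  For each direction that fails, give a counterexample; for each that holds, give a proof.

(⇒) This fails: take t = 31. Then 31 ≡ 15 (mod 16), but 31³ = 29791 ≡ 31 (mod 32), not 15.

(⇐) Conversely, the residues r modulo 32 with r³ ≡ 15 (mod 32) are exactly {15}, and each is ≡ 15 (mod 16).

Only the reverse direction holds.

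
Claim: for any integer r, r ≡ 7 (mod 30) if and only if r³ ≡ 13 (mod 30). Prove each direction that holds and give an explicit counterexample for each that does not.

Both directions hold; the statement is true.

(⇒) Suppose r ≡ 7 (mod 30). Write r = 30j + 7. Then (30j + 7)³ = 27000j³ + 18900j² + 4410j + 343 = 30(900j³ + 630j² + 147j + 11) + 13, so r³ ≡ 13 (mod 30).

(⇐) Conversely, suppose r³ ≡ 13 (mod 30). The only residue r in {0, …, 29} with r³ ≡ 13 (mod 30) is r = 7, so r ≡ 7 (mod 30).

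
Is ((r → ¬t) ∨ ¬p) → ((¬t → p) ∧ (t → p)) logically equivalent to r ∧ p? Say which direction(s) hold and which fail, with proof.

[⇒] This fails. Under t = F, r = F, p = T, the left side is true but the right side is false.

[⇐] Assume the antecedent. If t is true, the antecedent forces (t = T, r = T, p = T), and the consequent holds there. If t is false, the antecedent forces (t = F, r = T, p = T), and the consequent holds there. Either way the consequent holds.

The forward direction fails; the converse holds.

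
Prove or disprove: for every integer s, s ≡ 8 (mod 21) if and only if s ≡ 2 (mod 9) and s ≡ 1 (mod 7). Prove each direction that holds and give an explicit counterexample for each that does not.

(←) If s ≡ 2 (mod 9) and s ≡ 1 (mod 7), then by the Chinese remainder theorem s ≡ 29 (mod 63). Since 29 ≡ 8 (mod 21) and 21 ∣ 63, we get s ≡ 8 (mod 21).

(→) This fails: s = 8 gives 8 ≡ 8 (mod 21) but 8 ≡ 8 (mod 9), so the conjunction on the right does not hold.

Only the reverse direction holds.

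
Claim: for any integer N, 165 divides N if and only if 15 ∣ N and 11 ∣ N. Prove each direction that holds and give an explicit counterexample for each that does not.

Both implications hold.

(⇒) If 165 ∣ N, write N = 165q. Since 165 = 11·15, N = 15·(11q), so 15 ∣ N; and since 165 = 15·11, N = 11·(15q), so 11 ∣ N.

(⇐) Suppose 15 ∣ N and 11 ∣ N. Any common multiple of 15 and 11 is a multiple of their lcm; here gcd(15, 11) = 1, so lcm(15, 11) = 15·11 = 165, so 165 ∣ N.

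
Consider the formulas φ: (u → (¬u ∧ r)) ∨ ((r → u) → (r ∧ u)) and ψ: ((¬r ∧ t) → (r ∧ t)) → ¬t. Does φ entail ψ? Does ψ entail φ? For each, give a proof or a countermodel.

(⟹) This fails. Under t = T, u = F, r = T, the left side is true but the right side is false.

(⟸) This fails. Under t = F, u = T, r = F, the left side is false but the right side is true.

Neither implication holds.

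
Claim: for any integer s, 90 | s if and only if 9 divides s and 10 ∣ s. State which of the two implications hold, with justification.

(⇒) If 90 ∣ s, write s = 90q. Since 90 = 10·9, s = 9·(10q), so 9 ∣ s; and since 90 = 9·10, s = 10·(9q), so 10 ∣ s.

(⇐) Suppose 9 ∣ s and 10 ∣ s. Any common multiple of 9 and 10 is a multiple of their lcm; here gcd(9, 10) = 1, so lcm(9, 10) = 9·10 = 90, so 90 ∣ s.

Both implications hold.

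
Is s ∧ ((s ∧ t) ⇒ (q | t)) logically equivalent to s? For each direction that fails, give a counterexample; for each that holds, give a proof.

Both directions hold; the statement is true.

(←) Assume the antecedent. If q is true, the antecedent forces (q = T, t = F, s = T) or (q = T, t = T, s = T), and s ∧ ((s ∧ t) ⇒ (q | t)) holds there. If q is false, the antecedent forces (q = F, t = F, s = T) or (q = F, t = T, s = T), and s ∧ ((s ∧ t) ⇒ (q | t)) holds there. Either way s ∧ ((s ∧ t) ⇒ (q | t)) holds.

(→) Assume the antecedent. If q is true, the antecedent forces (q = T, t = F, s = T) or (q = T, t = T, s = T), and s holds there. If q is false, the antecedent forces (q = F, t = F, s = T) or (q = F, t = T, s = T), and s holds there. Either way s holds.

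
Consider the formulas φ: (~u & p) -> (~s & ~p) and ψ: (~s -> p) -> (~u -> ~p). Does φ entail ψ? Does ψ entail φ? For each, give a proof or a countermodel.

Equivalent; both directions hold.

[⇒] Assume the antecedent. If p is true, the antecedent forces (p = T, s = F, u = T) or (p = T, s = T, u = T), and (~s -> p) -> (~u -> ~p) holds there. If p is false, (~s -> p) -> (~u -> ~p) reduces to true regardless of the other variables. Either way (~s -> p) -> (~u -> ~p) holds.

[⇐] Assume the antecedent. If p is true, the antecedent forces (p = T, s = F, u = T) or (p = T, s = T, u = T), and (~u & p) -> (~s & ~p) holds there. If p is false, (~u & p) -> (~s & ~p) reduces to true regardless of the other variables. Either way (~u & p) -> (~s & ~p) holds.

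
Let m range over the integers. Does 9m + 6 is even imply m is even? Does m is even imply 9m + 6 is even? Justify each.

Both implications hold.

(→) Suppose 9m + 6 is even. Since 9 is odd, 9m and m have the same parity, so 9m + 6 ≡ m + 6 (mod 2). As 6 is even, 9m + 6 is even exactly when m is even. Thus m is even.

(←) Conversely, suppose m is even; write m = 2j. Then 9m + 6 = 9·(2j) + 6 = 2·9j + 6, which is even.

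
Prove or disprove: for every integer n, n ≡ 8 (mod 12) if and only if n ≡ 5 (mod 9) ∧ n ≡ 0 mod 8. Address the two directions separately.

Only the converse holds.

Forward direction. This fails: n = 68 gives 68 ≡ 8 (mod 12) but 68 ≡ 4 (mod 8), so the conjunction on the right does not hold.

Converse. If n ≡ 5 (mod 9) and n ≡ 0 (mod 8), then by the Chinese remainder theorem n ≡ 32 (mod 72). Since 32 ≡ 8 (mod 12) and 12 ∣ 72, we get n ≡ 8 (mod 12).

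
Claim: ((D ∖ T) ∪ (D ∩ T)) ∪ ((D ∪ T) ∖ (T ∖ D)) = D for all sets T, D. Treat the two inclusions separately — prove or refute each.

Forward inclusion. Let x ∈ ((D ∖ T) ∪ (D ∩ T)) ∪ ((D ∪ T) ∖ (T ∖ D)). Then either x ∈ D and x ∉ T; or x ∈ T ∩ D. In each case x ∈ D, so ((D ∖ T) ∪ (D ∩ T)) ∪ ((D ∪ T) ∖ (T ∖ D)) ⊆ D.

Reverse inclusion. Let x ∈ D. Then either x ∈ D and x ∉ T; or x ∈ T ∩ D. In each case x ∈ ((D ∖ T) ∪ (D ∩ T)) ∪ ((D ∪ T) ∖ (T ∖ D)), so D ⊆ ((D ∖ T) ∪ (D ∩ T)) ∪ ((D ∪ T) ∖ (T ∖ D)).

The two sets are equal.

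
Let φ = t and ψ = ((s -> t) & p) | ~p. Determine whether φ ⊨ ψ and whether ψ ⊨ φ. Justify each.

(⇒) holds; (⇐) fails.

[⇒] Assume the antecedent. If t is true, ((s -> t) & p) | ~p reduces to true regardless of the other variables. If t is false, the antecedent cannot hold. Either way ((s -> t) & p) | ~p holds.

[⇐] This fails. Under t = F, p = F, s = F, the left side is false but the right side is true.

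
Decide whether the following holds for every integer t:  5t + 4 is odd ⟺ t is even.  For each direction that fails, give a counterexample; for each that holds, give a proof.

(→) This fails: t = 5 gives 5t + 4 = 29, which is odd, but 5 is odd, not even.

(←) This also fails: t = 4 is even, but 5t + 4 = 24 is even, not odd.

Neither direction holds.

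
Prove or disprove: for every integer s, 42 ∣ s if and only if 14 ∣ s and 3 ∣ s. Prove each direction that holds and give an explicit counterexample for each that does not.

(⇒) If 42 ∣ s, write s = 42q. Since 42 = 3·14, s = 14·(3q), so 14 ∣ s; and since 42 = 14·3, s = 3·(14q), so 3 ∣ s.

(⇐) Suppose 14 ∣ s and 3 ∣ s. Any common multiple of 14 and 3 is a multiple of their lcm; here gcd(14, 3) = 1, so lcm(14, 3) = 14·3 = 42, so 42 ∣ s.

Both directions hold; the statement is true.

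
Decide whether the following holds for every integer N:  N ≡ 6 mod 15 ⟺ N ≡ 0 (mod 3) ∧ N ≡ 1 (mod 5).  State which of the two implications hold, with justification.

The biconditional holds.

[⇒] Suppose N ≡ 6 (mod 15); write N = 15j + 6. Since 3 ∣ 15, reducing mod 3 gives N ≡ 6 ≡ 0 (mod 3); since 5 ∣ 15, reducing mod 5 gives N ≡ 6 ≡ 1 (mod 5).

[⇐] Conversely, if N ≡ 0 (mod 3) and N ≡ 1 (mod 5), then by the Chinese remainder theorem N ≡ 6 (mod 15). This is exactly N ≡ 6 (mod 15).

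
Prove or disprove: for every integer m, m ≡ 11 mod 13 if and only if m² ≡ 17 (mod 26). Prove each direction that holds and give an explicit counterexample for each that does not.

Neither implication holds.

(⇒) This fails: take m = 24. Then 24 ≡ 11 (mod 13), but 24² = 576 ≡ 4 (mod 26), not 17.

(⇐) This fails: take m = 15. Then 15² = 225 ≡ 17 (mod 26), yet 15 ≡ 2 (mod 13), not 11.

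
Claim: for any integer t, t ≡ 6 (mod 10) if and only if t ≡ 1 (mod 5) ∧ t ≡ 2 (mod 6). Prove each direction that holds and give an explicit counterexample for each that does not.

(⇒) fails; (⇐) holds.

(⟹) This fails: t = 16 gives 16 ≡ 6 (mod 10) but 16 ≡ 4 (mod 6), so the conjunction on the right does not hold.

(⟸) Conversely, if t ≡ 1 (mod 5) and t ≡ 2 (mod 6), then by the Chinese remainder theorem t ≡ 26 (mod 30). Since 26 ≡ 6 (mod 10) and 10 ∣ 30, we get t ≡ 6 (mod 10).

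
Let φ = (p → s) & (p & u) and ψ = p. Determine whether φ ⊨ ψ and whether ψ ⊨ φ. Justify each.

(⇒) Assume the antecedent. If s is true, the antecedent forces (s = T, u = T, p = T), and p holds there. If s is false, the antecedent cannot hold. Either way p holds.

(⇐) This fails. Under s = F, u = F, p = T, the left side is false but the right side is true.

The forward direction holds; the converse fails.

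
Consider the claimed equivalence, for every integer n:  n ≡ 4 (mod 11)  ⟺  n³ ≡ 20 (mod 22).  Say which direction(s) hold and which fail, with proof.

(→) This fails: take n = 15. Then 15 ≡ 4 (mod 11), but 15³ = 3375 ≡ 9 (mod 22), not 20.

(←) Conversely, the residues r modulo 22 with r³ ≡ 20 (mod 22) are exactly {4}, and each is ≡ 4 (mod 11).

The forward direction fails; the converse holds.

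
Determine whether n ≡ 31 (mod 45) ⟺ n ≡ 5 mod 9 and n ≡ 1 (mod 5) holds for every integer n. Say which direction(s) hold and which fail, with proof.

[⇒] This fails: n = 31 gives 31 ≡ 31 (mod 45) but 31 ≡ 4 (mod 9), so the conjunction on the right does not hold.

[⇐] This fails: n = 41 satisfies both congruences on the right (41 ≡ 5 mod 9 and 41 ≡ 1 mod 5) yet 41 ≡ 41 (mod 45), not 31.

Both directions fail.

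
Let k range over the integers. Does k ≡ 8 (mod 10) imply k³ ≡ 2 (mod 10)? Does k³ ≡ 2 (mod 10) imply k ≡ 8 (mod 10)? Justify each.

(→) Suppose k ≡ 8 (mod 10). Write k = 10j + 8. Then (10j + 8)³ = 1000j³ + 2400j² + 1920j + 512 = 10(100j³ + 240j² + 192j + 51) + 2, so k³ ≡ 2 (mod 10).

(←) For the converse, argue contrapositively. If k ≢ 8 (mod 10), then k is congruent to one of 0, 1, 2, 3, 4, 5, 6, 7, 9 modulo 10, and these give k³ ≡ 0, 1, 8, 7, 4, 5, 6, 3, 9 respectively — never 2.

Equivalent; both directions hold.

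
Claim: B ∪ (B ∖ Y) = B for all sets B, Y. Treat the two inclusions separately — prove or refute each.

(⊆) Let x ∈ B ∪ (B ∖ Y). Then either x ∈ B and x ∉ Y; or x ∈ B ∩ Y. In each case x ∈ B, so B ∪ (B ∖ Y) ⊆ B.

(⊇) Let x ∈ B. Then either x ∈ B and x ∉ Y; or x ∈ B ∩ Y. In each case x ∈ B ∪ (B ∖ Y), so B ⊆ B ∪ (B ∖ Y).

The two sets are equal.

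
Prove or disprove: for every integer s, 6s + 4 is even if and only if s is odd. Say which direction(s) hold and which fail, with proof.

(→) This fails: take s = 2. Then 6s + 4 = 16, which is even, yet s = 2 is even, not odd.

(←) Suppose s is odd. Since 6 is even, 6s is even for every s, so 6s + 4 has the same parity as 4, which is even. Hence 6s + 4 is even.

(⇒) fails; (⇐) holds.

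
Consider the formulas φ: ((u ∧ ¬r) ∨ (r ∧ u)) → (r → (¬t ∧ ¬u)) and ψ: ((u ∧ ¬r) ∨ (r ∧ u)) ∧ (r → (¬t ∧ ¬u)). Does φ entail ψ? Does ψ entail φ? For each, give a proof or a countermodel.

(⇒) This fails. Under t = F, u = F, r = F, the left side is true but the right side is false.

(⇐) Assume the antecedent. If t is true, the antecedent forces (t = T, u = T, r = F), and the consequent holds there. If t is false, the antecedent forces (t = F, u = T, r = F), and the consequent holds there. Either way the consequent holds.

The forward direction fails; the converse holds.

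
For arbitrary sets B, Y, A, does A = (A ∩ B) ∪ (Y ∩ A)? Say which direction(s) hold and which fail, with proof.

(⊆) fails; (⊇) holds.

(⟹) This inclusion fails. Take B = ∅, Y = ∅, A = {1}; then 1 ∈ A but 1 ∉ (A ∩ B) ∪ (Y ∩ A).

(⟸) Let x ∈ (A ∩ B) ∪ (Y ∩ A). Then either x ∈ B ∩ A and x ∉ Y; or x ∈ Y ∩ A and x ∉ B; or x ∈ B ∩ Y ∩ A. In each case x ∈ A, so (A ∩ B) ∪ (Y ∩ A) ⊆ A.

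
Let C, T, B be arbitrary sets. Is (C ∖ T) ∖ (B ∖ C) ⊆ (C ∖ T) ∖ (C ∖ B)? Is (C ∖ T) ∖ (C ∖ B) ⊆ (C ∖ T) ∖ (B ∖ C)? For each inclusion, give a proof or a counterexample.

Forward inclusion. This inclusion fails. Take C = {1}, T = ∅, B = ∅; then 1 ∈ (C ∖ T) ∖ (B ∖ C) but 1 ∉ (C ∖ T) ∖ (C ∖ B).

Reverse inclusion. Let x ∈ (C ∖ T) ∖ (C ∖ B). Then x ∈ C ∩ B and x ∉ T, from which x ∈ (C ∖ T) ∖ (B ∖ C).

(⊆) fails; (⊇) holds.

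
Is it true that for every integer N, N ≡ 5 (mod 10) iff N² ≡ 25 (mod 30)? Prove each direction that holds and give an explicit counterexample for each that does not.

(⇒) fails; (⇐) holds.

(⇒) This fails: take N = 15. Then 15 ≡ 5 (mod 10), but 15² = 225 ≡ 15 (mod 30), not 25.

(⇐) Conversely, the residues r modulo 30 with r² ≡ 25 (mod 30) are exactly {5, 25}, and each is ≡ 5 (mod 10).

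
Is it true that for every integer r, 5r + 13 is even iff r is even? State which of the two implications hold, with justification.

(⇒) fails and (⇐) fails.

(⇒) This fails: r = 7 gives 5r + 13 = 48, which is even, but 7 is odd, not even.

(⇐) This also fails: r = 0 is even, but 5r + 13 = 13 is odd, not even.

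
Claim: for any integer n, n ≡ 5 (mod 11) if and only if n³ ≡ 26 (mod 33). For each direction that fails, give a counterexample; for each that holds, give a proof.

Not equivalent: only (⇐) holds.

(⇒) This fails: take n = 16. Then 16 ≡ 5 (mod 11), but 16³ = 4096 ≡ 4 (mod 33), not 26.

(⇐) Conversely, the residues r modulo 33 with r³ ≡ 26 (mod 33) are exactly {5}, and each is ≡ 5 (mod 11).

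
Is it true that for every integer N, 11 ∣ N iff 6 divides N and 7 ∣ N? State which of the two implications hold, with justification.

(→) This fails: take N = 11. Certainly 11 ∣ 11, but 6 ∤ 11.

(←) This fails: take N = 42. Both 6 ∣ 42 and 7 ∣ 42, yet 42 is not a multiple of 11 (since 42 = 3·11 + 9), so 11 ∤ 42.

Neither implication holds.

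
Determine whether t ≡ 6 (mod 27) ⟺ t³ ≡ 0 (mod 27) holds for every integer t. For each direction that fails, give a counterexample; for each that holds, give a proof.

Not equivalent: only (⇒) holds.

(⇒) Suppose t ≡ 6 (mod 27). Write t = 27j + 6. Then (27j + 6)³ = 19683j³ + 13122j² + 2916j + 216 = 27(729j³ + 486j² + 108j + 8) + 0, so t³ ≡ 0 (mod 27).

(⇐) This fails: take t = 0. Then 0³ = 0 ≡ 0 (mod 27), yet 0 ≡ 0 (mod 27), not 6.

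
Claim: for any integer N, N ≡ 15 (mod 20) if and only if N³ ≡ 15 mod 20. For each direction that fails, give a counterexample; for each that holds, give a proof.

Both directions hold; the statement is true.

(→) Suppose N ≡ 15 (mod 20). Write N = 20j + 15. Then (20j + 15)³ = 8000j³ + 18000j² + 13500j + 3375 = 20(400j³ + 900j² + 675j + 168) + 15, so N³ ≡ 15 (mod 20).

(←) Conversely, suppose N³ ≡ 15 (mod 20). The only residue r in {0, …, 19} with r³ ≡ 15 (mod 20) is r = 15, so N ≡ 15 (mod 20).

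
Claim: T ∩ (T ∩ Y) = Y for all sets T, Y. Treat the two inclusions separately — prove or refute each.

Only the forward inclusion holds.

(⟹) Let x ∈ T ∩ (T ∩ Y). Then x ∈ T ∩ Y, from which x ∈ Y.

(⟸) This inclusion fails. Take T = ∅, Y = {1}; then 1 ∈ Y but 1 ∉ T ∩ (T ∩ Y).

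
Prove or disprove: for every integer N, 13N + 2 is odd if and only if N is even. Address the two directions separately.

Neither implication holds.

(⟹) This fails: N = 3 gives 13N + 2 = 41, which is odd, but 3 is odd, not even.

(⟸) This also fails: N = 4 is even, but 13N + 2 = 54 is even, not odd.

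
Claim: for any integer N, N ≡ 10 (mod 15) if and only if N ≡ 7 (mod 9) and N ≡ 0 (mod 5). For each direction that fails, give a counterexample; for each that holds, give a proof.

Forward direction. This fails: N = 40 gives 40 ≡ 10 (mod 15) but 40 ≡ 4 (mod 9), so the conjunction on the right does not hold.

Converse. If N ≡ 7 (mod 9) and N ≡ 0 (mod 5), then by the Chinese remainder theorem N ≡ 25 (mod 45). Since 25 ≡ 10 (mod 15) and 15 ∣ 45, we get N ≡ 10 (mod 15).

Only the converse holds.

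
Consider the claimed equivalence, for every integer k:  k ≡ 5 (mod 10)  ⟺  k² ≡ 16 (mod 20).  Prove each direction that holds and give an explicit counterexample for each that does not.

Neither implication holds.

[⇒] This fails: take k = 5. Then 5 ≡ 5 (mod 10), but 5² = 25 ≡ 5 (mod 20), not 16.

[⇐] This fails: take k = 4. Then 4² = 16 ≡ 16 (mod 20), yet 4 ≡ 4 (mod 10), not 5.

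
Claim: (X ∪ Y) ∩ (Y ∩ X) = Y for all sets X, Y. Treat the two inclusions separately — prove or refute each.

(⟹) Let x ∈ (X ∪ Y) ∩ (Y ∩ X). Then x ∈ X ∩ Y, from which x ∈ Y.

(⟸) This inclusion fails. Take X = ∅, Y = {1}; then 1 ∈ Y but 1 ∉ (X ∪ Y) ∩ (Y ∩ X).

The sets are not equal: only the forward inclusion holds.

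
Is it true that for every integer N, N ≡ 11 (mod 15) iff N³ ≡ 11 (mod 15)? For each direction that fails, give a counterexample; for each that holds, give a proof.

[⇒] Suppose N ≡ 11 (mod 15). Write N = 15j + 11. Then (15j + 11)³ = 3375j³ + 7425j² + 5445j + 1331 = 15(225j³ + 495j² + 363j + 88) + 11, so N³ ≡ 11 (mod 15).

[⇐] Conversely, suppose N³ ≡ 11 (mod 15). The only residue r in {0, …, 14} with r³ ≡ 11 (mod 15) is r = 11, so N ≡ 11 (mod 15).

Both directions hold.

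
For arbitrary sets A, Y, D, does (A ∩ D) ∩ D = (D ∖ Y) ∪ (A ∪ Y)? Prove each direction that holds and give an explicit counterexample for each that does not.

Only the forward inclusion holds.

(⊆) Let x ∈ (A ∩ D) ∩ D. Then either x ∈ A ∩ D and x ∉ Y; or x ∈ A ∩ Y ∩ D. In each case x ∈ (D ∖ Y) ∪ (A ∪ Y), so (A ∩ D) ∩ D ⊆ (D ∖ Y) ∪ (A ∪ Y).

(⊇) This inclusion fails. Take A = {1}, Y = ∅, D = ∅; then 1 ∈ (D ∖ Y) ∪ (A ∪ Y) but 1 ∉ (A ∩ D) ∩ D.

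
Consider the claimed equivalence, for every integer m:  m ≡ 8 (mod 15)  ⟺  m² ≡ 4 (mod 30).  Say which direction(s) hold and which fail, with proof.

Forward direction. This fails: take m = 23. Then 23 ≡ 8 (mod 15), but 23² = 529 ≡ 19 (mod 30), not 4.

Converse. This fails: take m = 2. Then 2² = 4 ≡ 4 (mod 30), yet 2 ≡ 2 (mod 15), not 8.

(⇒) fails and (⇐) fails.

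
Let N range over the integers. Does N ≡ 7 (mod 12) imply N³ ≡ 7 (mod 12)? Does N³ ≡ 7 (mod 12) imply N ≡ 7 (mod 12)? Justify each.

The biconditional holds.

(⇒) Suppose N ≡ 7 (mod 12). Write N = 12j + 7. Then (12j + 7)³ = 1728j³ + 3024j² + 1764j + 343 = 12(144j³ + 252j² + 147j + 28) + 7, so N³ ≡ 7 (mod 12).

(⇐) For the converse, argue contrapositively. If N ≢ 7 (mod 12), then N is congruent to one of 0, 1, 2, 3, 4, 5, 6, 8, 9, 10, 11 modulo 12, and these give N³ ≡ 0, 1, 8, 3, 4, 5, 0, 8, 9, 4, 11 respectively — never 7.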